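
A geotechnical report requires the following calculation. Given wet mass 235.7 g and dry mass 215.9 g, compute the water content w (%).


Result: 9.17 %

Derivation:
Using w = (m_wet - m_dry) / m_dry * 100
m_wet - m_dry = 235.7 - 215.9 = 19.8 g
w = 19.8 / 215.9 * 100
w = 9.17 %


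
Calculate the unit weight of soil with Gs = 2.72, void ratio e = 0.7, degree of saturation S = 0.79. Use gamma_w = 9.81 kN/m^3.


Using gamma = gamma_w * (Gs + S*e) / (1 + e)
Numerator: Gs + S*e = 2.72 + 0.79*0.7 = 3.273
Denominator: 1 + e = 1 + 0.7 = 1.7
gamma = 9.81 * 3.273 / 1.7
gamma = 18.887 kN/m^3


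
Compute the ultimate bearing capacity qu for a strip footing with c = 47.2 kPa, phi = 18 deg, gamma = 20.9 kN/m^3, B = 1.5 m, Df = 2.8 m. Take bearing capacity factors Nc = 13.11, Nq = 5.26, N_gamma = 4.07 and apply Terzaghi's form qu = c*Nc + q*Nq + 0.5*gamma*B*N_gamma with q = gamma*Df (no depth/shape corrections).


Compute qu = c*Nc + gamma*Df*Nq + 0.5*gamma*B*N_gamma
Term 1: 47.2 * 13.11 = 618.792
Term 2: 20.9 * 2.8 * 5.26 = 307.8152
Term 3: 0.5 * 20.9 * 1.5 * 4.07 = 63.79725
qu = 618.792 + 307.8152 + 63.79725
qu = 990.4 kPa


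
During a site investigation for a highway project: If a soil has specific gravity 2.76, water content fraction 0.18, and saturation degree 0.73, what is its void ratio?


Result: 0.6805

Derivation:
Using the relation e = Gs * w / S
e = 2.76 * 0.18 / 0.73
e = 0.6805


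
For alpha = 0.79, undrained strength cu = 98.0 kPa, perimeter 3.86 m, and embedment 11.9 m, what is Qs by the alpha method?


Using Qs = alpha * cu * perimeter * L
Qs = 0.79 * 98.0 * 3.86 * 11.9
Qs = 3556.21 kN


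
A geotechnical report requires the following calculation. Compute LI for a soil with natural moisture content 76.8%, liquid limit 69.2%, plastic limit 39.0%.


Result: 1.252

Derivation:
First compute the plasticity index:
PI = LL - PL = 69.2 - 39.0 = 30.2
Then compute the liquidity index:
LI = (w - PL) / PI
LI = (76.8 - 39.0) / 30.2
LI = 1.252


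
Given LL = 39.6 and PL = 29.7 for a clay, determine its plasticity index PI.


Result: 9.9

Derivation:
Using PI = LL - PL
PI = 39.6 - 29.7
PI = 9.9


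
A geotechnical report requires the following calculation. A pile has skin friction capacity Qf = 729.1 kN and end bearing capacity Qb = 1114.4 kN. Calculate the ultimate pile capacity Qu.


Result: 1843.5 kN

Derivation:
Using Qu = Qf + Qb
Qu = 729.1 + 1114.4
Qu = 1843.5 kN


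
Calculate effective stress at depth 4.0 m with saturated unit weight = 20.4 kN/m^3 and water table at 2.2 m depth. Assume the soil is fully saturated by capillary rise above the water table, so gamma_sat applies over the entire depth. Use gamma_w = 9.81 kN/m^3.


Total stress = gamma_sat * depth
sigma = 20.4 * 4.0 = 81.6 kPa
Pore water pressure u = gamma_w * (depth - d_wt)
u = 9.81 * (4.0 - 2.2) = 17.658 kPa
Effective stress = sigma - u
sigma' = 81.6 - 17.658 = 63.94 kPa


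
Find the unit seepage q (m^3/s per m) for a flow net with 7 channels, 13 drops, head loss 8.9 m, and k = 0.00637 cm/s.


Convert k to m/s for unit consistency with H:
k = 0.00637 cm/s = 0.00637 / 100 m/s = 6.37e-05 m/s
Using q = k * H * Nf / Nd
Nf / Nd = 7 / 13 = 0.5385
q = 6.37e-05 * 8.9 * 0.5385
q = 0.0003053 m^3/s per m


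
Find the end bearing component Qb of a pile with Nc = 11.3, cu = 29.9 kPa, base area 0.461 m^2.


Result: 155.76 kN

Derivation:
Using Qb = Nc * cu * Ab
Qb = 11.3 * 29.9 * 0.461
Qb = 155.76 kN


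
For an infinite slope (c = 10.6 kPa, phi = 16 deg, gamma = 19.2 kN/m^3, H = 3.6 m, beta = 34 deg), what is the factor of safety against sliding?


Result: 0.756

Derivation:
Using Fs = c / (gamma*H*sin(beta)*cos(beta)) + tan(phi)/tan(beta)
Cohesion contribution = 10.6 / (19.2*3.6*sin(34)*cos(34))
Cohesion contribution = 0.330801
Friction contribution = tan(16)/tan(34) = 0.425118
Fs = 0.330801 + 0.425118
Fs = 0.756


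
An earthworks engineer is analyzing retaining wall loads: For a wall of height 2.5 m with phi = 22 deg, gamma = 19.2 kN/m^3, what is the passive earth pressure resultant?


Compute passive earth pressure coefficient:
Kp = tan^2(45 + phi/2) = tan^2(56.0) = 2.197987
Compute passive force:
Pp = 0.5 * Kp * gamma * H^2
Pp = 0.5 * 2.197987 * 19.2 * 2.5^2
Pp = 131.88 kN/m


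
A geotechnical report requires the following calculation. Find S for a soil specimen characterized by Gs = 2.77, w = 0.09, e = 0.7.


Using S = Gs * w / e
S = 2.77 * 0.09 / 0.7
S = 0.3561


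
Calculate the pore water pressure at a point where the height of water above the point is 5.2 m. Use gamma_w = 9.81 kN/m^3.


Result: 51.01 kPa

Derivation:
Using u = gamma_w * h_w
u = 9.81 * 5.2
u = 51.01 kPa


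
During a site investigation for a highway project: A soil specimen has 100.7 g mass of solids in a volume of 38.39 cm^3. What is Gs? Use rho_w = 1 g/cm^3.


Using Gs = m_s / (V_s * rho_w)
Since rho_w = 1 g/cm^3:
Gs = 100.7 / 38.39
Gs = 2.623


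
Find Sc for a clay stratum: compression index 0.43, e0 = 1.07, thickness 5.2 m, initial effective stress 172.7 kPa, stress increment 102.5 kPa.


Using Sc = Cc * H / (1 + e0) * log10((sigma0 + delta_sigma) / sigma0)
Stress ratio = (172.7 + 102.5) / 172.7 = 1.59351
log10(1.59351) = 0.202356
Cc * H / (1 + e0) = 0.43 * 5.2 / (1 + 1.07) = 1.08019
Sc = 1.08019 * 0.202356
Sc = 0.2186 m


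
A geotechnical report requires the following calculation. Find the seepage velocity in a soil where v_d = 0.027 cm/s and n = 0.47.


Result: 0.05745 cm/s

Derivation:
Using v_s = v_d / n
v_s = 0.027 / 0.47
v_s = 0.05745 cm/s


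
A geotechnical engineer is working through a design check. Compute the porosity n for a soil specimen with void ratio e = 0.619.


Using the relation n = e / (1 + e)
n = 0.619 / (1 + 0.619)
n = 0.619 / 1.619
n = 0.3823


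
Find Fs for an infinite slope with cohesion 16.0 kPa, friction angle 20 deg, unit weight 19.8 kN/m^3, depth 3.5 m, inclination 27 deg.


Using Fs = c / (gamma*H*sin(beta)*cos(beta)) + tan(phi)/tan(beta)
Cohesion contribution = 16.0 / (19.8*3.5*sin(27)*cos(27))
Cohesion contribution = 0.570767
Friction contribution = tan(20)/tan(27) = 0.714332
Fs = 0.570767 + 0.714332
Fs = 1.285


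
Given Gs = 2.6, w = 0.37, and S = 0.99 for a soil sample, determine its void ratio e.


Using the relation e = Gs * w / S
e = 2.6 * 0.37 / 0.99
e = 0.9717


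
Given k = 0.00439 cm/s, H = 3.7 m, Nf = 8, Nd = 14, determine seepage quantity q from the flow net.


Convert k to m/s for unit consistency with H:
k = 0.00439 cm/s = 0.00439 / 100 m/s = 4.39e-05 m/s
Using q = k * H * Nf / Nd
Nf / Nd = 8 / 14 = 0.5714
q = 4.39e-05 * 3.7 * 0.5714
q = 9.282e-05 m^3/s per m


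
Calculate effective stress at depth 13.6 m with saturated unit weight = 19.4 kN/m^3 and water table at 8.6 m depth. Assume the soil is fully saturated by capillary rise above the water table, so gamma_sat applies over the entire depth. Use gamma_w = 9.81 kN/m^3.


Result: 214.79 kPa

Derivation:
Total stress = gamma_sat * depth
sigma = 19.4 * 13.6 = 263.84 kPa
Pore water pressure u = gamma_w * (depth - d_wt)
u = 9.81 * (13.6 - 8.6) = 49.05 kPa
Effective stress = sigma - u
sigma' = 263.84 - 49.05 = 214.79 kPa


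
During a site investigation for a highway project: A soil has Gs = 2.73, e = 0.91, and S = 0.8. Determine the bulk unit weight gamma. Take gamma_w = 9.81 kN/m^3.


Using gamma = gamma_w * (Gs + S*e) / (1 + e)
Numerator: Gs + S*e = 2.73 + 0.8*0.91 = 3.458
Denominator: 1 + e = 1 + 0.91 = 1.91
gamma = 9.81 * 3.458 / 1.91
gamma = 17.761 kN/m^3


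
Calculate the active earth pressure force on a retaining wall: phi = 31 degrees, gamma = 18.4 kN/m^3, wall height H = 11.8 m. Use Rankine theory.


Compute active earth pressure coefficient:
Ka = tan^2(45 - phi/2) = tan^2(29.5) = 0.320099
Compute active force:
Pa = 0.5 * Ka * gamma * H^2
Pa = 0.5 * 0.320099 * 18.4 * 11.8^2
Pa = 410.05 kN/m


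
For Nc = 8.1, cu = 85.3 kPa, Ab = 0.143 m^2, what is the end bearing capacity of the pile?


Result: 98.8 kN

Derivation:
Using Qb = Nc * cu * Ab
Qb = 8.1 * 85.3 * 0.143
Qb = 98.8 kN


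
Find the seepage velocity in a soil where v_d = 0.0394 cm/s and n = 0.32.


Using v_s = v_d / n
v_s = 0.0394 / 0.32
v_s = 0.12312 cm/s


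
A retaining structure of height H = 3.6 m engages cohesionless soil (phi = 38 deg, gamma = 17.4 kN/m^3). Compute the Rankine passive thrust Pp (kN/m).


Compute passive earth pressure coefficient:
Kp = tan^2(45 + phi/2) = tan^2(64.0) = 4.203746
Compute passive force:
Pp = 0.5 * Kp * gamma * H^2
Pp = 0.5 * 4.203746 * 17.4 * 3.6^2
Pp = 473.98 kN/m


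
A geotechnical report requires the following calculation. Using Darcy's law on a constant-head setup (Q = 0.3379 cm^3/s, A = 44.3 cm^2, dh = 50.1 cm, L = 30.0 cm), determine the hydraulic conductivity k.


Compute hydraulic gradient:
i = dh / L = 50.1 / 30.0 = 1.67
Then apply Darcy's law:
k = Q / (A * i)
k = 0.3379 / (44.3 * 1.67)
k = 0.3379 / 73.981
k = 0.004567 cm/s


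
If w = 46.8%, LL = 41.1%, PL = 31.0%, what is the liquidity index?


First compute the plasticity index:
PI = LL - PL = 41.1 - 31.0 = 10.1
Then compute the liquidity index:
LI = (w - PL) / PI
LI = (46.8 - 31.0) / 10.1
LI = 1.564


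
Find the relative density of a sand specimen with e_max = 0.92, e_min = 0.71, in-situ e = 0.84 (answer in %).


Result: 38.1 %

Derivation:
Using Dr = (e_max - e) / (e_max - e_min) * 100
e_max - e = 0.92 - 0.84 = 0.08
e_max - e_min = 0.92 - 0.71 = 0.21
Dr = 0.08 / 0.21 * 100
Dr = 38.1 %


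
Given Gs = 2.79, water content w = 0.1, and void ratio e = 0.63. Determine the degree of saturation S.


Using S = Gs * w / e
S = 2.79 * 0.1 / 0.63
S = 0.4429


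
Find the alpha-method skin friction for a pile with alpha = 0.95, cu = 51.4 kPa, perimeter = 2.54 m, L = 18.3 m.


Result: 2269.72 kN

Derivation:
Using Qs = alpha * cu * perimeter * L
Qs = 0.95 * 51.4 * 2.54 * 18.3
Qs = 2269.72 kN


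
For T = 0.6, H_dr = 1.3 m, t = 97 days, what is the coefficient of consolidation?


Using cv = T * H_dr^2 / t
H_dr^2 = 1.3^2 = 1.69
cv = 0.6 * 1.69 / 97
cv = 0.01045 m^2/day


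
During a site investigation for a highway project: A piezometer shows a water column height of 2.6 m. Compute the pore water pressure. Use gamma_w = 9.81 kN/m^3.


Result: 25.51 kPa

Derivation:
Using u = gamma_w * h_w
u = 9.81 * 2.6
u = 25.51 kPa


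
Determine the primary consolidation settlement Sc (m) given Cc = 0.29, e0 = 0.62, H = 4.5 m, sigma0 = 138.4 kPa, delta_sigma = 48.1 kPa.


Using Sc = Cc * H / (1 + e0) * log10((sigma0 + delta_sigma) / sigma0)
Stress ratio = (138.4 + 48.1) / 138.4 = 1.34754
log10(1.34754) = 0.129543
Cc * H / (1 + e0) = 0.29 * 4.5 / (1 + 0.62) = 0.805556
Sc = 0.805556 * 0.129543
Sc = 0.1044 m


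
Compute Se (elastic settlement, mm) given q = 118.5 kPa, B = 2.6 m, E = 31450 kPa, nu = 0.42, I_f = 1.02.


Using Se = q * B * (1 - nu^2) * I_f / E
1 - nu^2 = 1 - 0.42^2 = 0.8236
Se = 118.5 * 2.6 * 0.8236 * 1.02 / 31450
Se = 0.008230 m
Convert to mm: Se = 0.008230 * 1000 = 8.23 mm


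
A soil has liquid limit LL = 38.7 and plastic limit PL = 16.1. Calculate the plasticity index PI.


Using PI = LL - PL
PI = 38.7 - 16.1
PI = 22.6


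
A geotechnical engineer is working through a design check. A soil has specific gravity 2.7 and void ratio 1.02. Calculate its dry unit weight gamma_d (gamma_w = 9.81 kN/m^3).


Result: 13.112 kN/m^3

Derivation:
Using gamma_d = Gs * gamma_w / (1 + e)
gamma_d = 2.7 * 9.81 / (1 + 1.02)
gamma_d = 2.7 * 9.81 / 2.02
gamma_d = 13.112 kN/m^3


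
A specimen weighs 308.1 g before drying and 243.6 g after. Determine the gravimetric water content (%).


Result: 26.48 %

Derivation:
Using w = (m_wet - m_dry) / m_dry * 100
m_wet - m_dry = 308.1 - 243.6 = 64.5 g
w = 64.5 / 243.6 * 100
w = 26.48 %


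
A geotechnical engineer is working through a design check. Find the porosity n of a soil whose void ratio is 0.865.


Result: 0.4638

Derivation:
Using the relation n = e / (1 + e)
n = 0.865 / (1 + 0.865)
n = 0.865 / 1.865
n = 0.4638


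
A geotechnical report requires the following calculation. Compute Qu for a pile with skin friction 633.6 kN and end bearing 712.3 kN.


Result: 1345.9 kN

Derivation:
Using Qu = Qf + Qb
Qu = 633.6 + 712.3
Qu = 1345.9 kN


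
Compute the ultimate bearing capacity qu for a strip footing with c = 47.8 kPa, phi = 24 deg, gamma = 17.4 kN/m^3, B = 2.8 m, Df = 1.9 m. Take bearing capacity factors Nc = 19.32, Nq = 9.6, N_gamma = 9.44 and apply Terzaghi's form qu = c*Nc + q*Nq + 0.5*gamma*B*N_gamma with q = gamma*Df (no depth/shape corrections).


Compute qu = c*Nc + gamma*Df*Nq + 0.5*gamma*B*N_gamma
Term 1: 47.8 * 19.32 = 923.496
Term 2: 17.4 * 1.9 * 9.6 = 317.376
Term 3: 0.5 * 17.4 * 2.8 * 9.44 = 229.9584
qu = 923.496 + 317.376 + 229.9584
qu = 1470.83 kPa


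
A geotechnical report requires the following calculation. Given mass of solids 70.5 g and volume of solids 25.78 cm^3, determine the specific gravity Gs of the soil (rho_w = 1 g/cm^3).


Result: 2.735

Derivation:
Using Gs = m_s / (V_s * rho_w)
Since rho_w = 1 g/cm^3:
Gs = 70.5 / 25.78
Gs = 2.735


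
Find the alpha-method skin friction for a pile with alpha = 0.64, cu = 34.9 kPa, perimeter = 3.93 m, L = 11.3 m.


Using Qs = alpha * cu * perimeter * L
Qs = 0.64 * 34.9 * 3.93 * 11.3
Qs = 991.92 kN


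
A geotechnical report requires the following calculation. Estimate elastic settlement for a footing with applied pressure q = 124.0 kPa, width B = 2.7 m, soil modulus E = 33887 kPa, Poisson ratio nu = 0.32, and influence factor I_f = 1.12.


Result: 9.932 mm

Derivation:
Using Se = q * B * (1 - nu^2) * I_f / E
1 - nu^2 = 1 - 0.32^2 = 0.8976
Se = 124.0 * 2.7 * 0.8976 * 1.12 / 33887
Se = 0.009932 m
Convert to mm: Se = 0.009932 * 1000 = 9.932 mm


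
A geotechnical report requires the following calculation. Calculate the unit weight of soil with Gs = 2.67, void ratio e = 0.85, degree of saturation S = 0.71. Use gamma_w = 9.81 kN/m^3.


Using gamma = gamma_w * (Gs + S*e) / (1 + e)
Numerator: Gs + S*e = 2.67 + 0.71*0.85 = 3.2735
Denominator: 1 + e = 1 + 0.85 = 1.85
gamma = 9.81 * 3.2735 / 1.85
gamma = 17.358 kN/m^3


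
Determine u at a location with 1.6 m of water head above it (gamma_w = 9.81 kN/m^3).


Result: 15.7 kPa

Derivation:
Using u = gamma_w * h_w
u = 9.81 * 1.6
u = 15.7 kPa


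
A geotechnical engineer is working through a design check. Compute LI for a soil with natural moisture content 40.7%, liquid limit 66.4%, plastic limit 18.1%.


First compute the plasticity index:
PI = LL - PL = 66.4 - 18.1 = 48.3
Then compute the liquidity index:
LI = (w - PL) / PI
LI = (40.7 - 18.1) / 48.3
LI = 0.468


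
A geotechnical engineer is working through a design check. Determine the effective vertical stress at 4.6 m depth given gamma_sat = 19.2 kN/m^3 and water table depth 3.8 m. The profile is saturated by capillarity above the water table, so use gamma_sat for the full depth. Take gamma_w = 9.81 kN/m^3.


Total stress = gamma_sat * depth
sigma = 19.2 * 4.6 = 88.32 kPa
Pore water pressure u = gamma_w * (depth - d_wt)
u = 9.81 * (4.6 - 3.8) = 7.848 kPa
Effective stress = sigma - u
sigma' = 88.32 - 7.848 = 80.47 kPa


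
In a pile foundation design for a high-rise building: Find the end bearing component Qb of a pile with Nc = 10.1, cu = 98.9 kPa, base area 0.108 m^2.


Result: 107.88 kN

Derivation:
Using Qb = Nc * cu * Ab
Qb = 10.1 * 98.9 * 0.108
Qb = 107.88 kN


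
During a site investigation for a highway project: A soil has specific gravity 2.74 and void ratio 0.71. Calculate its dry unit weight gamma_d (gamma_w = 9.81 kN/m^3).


Using gamma_d = Gs * gamma_w / (1 + e)
gamma_d = 2.74 * 9.81 / (1 + 0.71)
gamma_d = 2.74 * 9.81 / 1.71
gamma_d = 15.719 kN/m^3


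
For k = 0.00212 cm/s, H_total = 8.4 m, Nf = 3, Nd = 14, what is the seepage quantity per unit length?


Convert k to m/s for unit consistency with H:
k = 0.00212 cm/s = 0.00212 / 100 m/s = 2.12e-05 m/s
Using q = k * H * Nf / Nd
Nf / Nd = 3 / 14 = 0.2143
q = 2.12e-05 * 8.4 * 0.2143
q = 3.816e-05 m^3/s per m


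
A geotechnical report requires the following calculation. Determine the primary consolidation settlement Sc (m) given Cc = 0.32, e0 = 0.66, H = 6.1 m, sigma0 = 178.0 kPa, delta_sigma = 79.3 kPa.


Using Sc = Cc * H / (1 + e0) * log10((sigma0 + delta_sigma) / sigma0)
Stress ratio = (178.0 + 79.3) / 178.0 = 1.44551
log10(1.44551) = 0.16002
Cc * H / (1 + e0) = 0.32 * 6.1 / (1 + 0.66) = 1.1759
Sc = 1.1759 * 0.16002
Sc = 0.1882 m


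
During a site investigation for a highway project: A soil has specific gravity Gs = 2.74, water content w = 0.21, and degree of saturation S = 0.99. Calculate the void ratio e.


Using the relation e = Gs * w / S
e = 2.74 * 0.21 / 0.99
e = 0.5812


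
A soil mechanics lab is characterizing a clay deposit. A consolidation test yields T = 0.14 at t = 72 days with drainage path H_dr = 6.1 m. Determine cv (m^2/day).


Using cv = T * H_dr^2 / t
H_dr^2 = 6.1^2 = 37.21
cv = 0.14 * 37.21 / 72
cv = 0.07235 m^2/day


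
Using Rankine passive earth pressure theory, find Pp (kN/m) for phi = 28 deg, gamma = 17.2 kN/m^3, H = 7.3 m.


Result: 1269.39 kN/m

Derivation:
Compute passive earth pressure coefficient:
Kp = tan^2(45 + phi/2) = tan^2(59.0) = 2.769826
Compute passive force:
Pp = 0.5 * Kp * gamma * H^2
Pp = 0.5 * 2.769826 * 17.2 * 7.3^2
Pp = 1269.39 kN/m


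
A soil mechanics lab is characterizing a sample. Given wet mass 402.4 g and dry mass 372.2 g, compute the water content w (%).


Result: 8.11 %

Derivation:
Using w = (m_wet - m_dry) / m_dry * 100
m_wet - m_dry = 402.4 - 372.2 = 30.2 g
w = 30.2 / 372.2 * 100
w = 8.11 %


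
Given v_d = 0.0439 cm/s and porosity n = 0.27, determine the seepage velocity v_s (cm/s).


Result: 0.16259 cm/s

Derivation:
Using v_s = v_d / n
v_s = 0.0439 / 0.27
v_s = 0.16259 cm/s


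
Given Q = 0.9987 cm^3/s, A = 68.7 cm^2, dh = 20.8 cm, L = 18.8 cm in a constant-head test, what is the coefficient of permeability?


Result: 0.013139 cm/s

Derivation:
Compute hydraulic gradient:
i = dh / L = 20.8 / 18.8 = 1.10638
Then apply Darcy's law:
k = Q / (A * i)
k = 0.9987 / (68.7 * 1.10638)
k = 0.9987 / 76.0085
k = 0.013139 cm/s


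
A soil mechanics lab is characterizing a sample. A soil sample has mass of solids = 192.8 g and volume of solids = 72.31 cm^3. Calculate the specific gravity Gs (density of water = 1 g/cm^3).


Result: 2.666

Derivation:
Using Gs = m_s / (V_s * rho_w)
Since rho_w = 1 g/cm^3:
Gs = 192.8 / 72.31
Gs = 2.666


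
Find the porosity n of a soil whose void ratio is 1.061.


Using the relation n = e / (1 + e)
n = 1.061 / (1 + 1.061)
n = 1.061 / 2.061
n = 0.5148


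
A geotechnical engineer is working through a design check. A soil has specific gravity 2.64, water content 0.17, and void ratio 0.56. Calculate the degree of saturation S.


Using S = Gs * w / e
S = 2.64 * 0.17 / 0.56
S = 0.8014


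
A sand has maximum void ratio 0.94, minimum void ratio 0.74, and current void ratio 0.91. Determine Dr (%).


Using Dr = (e_max - e) / (e_max - e_min) * 100
e_max - e = 0.94 - 0.91 = 0.03
e_max - e_min = 0.94 - 0.74 = 0.2
Dr = 0.03 / 0.2 * 100
Dr = 15.0 %


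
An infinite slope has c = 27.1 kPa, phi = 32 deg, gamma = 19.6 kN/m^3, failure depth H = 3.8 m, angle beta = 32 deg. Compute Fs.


Using Fs = c / (gamma*H*sin(beta)*cos(beta)) + tan(phi)/tan(beta)
Cohesion contribution = 27.1 / (19.6*3.8*sin(32)*cos(32))
Cohesion contribution = 0.809654
Friction contribution = tan(32)/tan(32) = 1
Fs = 0.809654 + 1
Fs = 1.81


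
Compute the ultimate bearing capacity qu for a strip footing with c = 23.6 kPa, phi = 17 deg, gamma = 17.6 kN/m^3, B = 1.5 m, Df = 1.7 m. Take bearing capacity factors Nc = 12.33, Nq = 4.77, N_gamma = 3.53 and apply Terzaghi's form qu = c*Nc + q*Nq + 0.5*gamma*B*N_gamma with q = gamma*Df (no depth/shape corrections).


Compute qu = c*Nc + gamma*Df*Nq + 0.5*gamma*B*N_gamma
Term 1: 23.6 * 12.33 = 290.988
Term 2: 17.6 * 1.7 * 4.77 = 142.7184
Term 3: 0.5 * 17.6 * 1.5 * 3.53 = 46.596
qu = 290.988 + 142.7184 + 46.596
qu = 480.3 kPa


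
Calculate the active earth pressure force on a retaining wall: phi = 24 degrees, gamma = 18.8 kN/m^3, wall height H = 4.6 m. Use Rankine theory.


Compute active earth pressure coefficient:
Ka = tan^2(45 - phi/2) = tan^2(33.0) = 0.42173
Compute active force:
Pa = 0.5 * Ka * gamma * H^2
Pa = 0.5 * 0.42173 * 18.8 * 4.6^2
Pa = 83.88 kN/m


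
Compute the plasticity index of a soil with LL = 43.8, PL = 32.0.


Using PI = LL - PL
PI = 43.8 - 32.0
PI = 11.8


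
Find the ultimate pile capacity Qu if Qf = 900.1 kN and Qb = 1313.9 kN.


Using Qu = Qf + Qb
Qu = 900.1 + 1313.9
Qu = 2214.0 kN


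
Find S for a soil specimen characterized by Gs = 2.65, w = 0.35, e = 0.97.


Using S = Gs * w / e
S = 2.65 * 0.35 / 0.97
S = 0.9562


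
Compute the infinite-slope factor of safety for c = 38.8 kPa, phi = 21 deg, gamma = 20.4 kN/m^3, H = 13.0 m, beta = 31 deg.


Using Fs = c / (gamma*H*sin(beta)*cos(beta)) + tan(phi)/tan(beta)
Cohesion contribution = 38.8 / (20.4*13.0*sin(31)*cos(31))
Cohesion contribution = 0.331401
Friction contribution = tan(21)/tan(31) = 0.638857
Fs = 0.331401 + 0.638857
Fs = 0.97


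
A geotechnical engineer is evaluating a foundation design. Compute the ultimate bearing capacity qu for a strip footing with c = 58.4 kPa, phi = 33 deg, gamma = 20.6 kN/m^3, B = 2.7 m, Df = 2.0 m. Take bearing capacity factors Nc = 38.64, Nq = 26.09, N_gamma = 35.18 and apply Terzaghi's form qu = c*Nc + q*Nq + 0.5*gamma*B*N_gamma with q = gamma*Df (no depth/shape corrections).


Compute qu = c*Nc + gamma*Df*Nq + 0.5*gamma*B*N_gamma
Term 1: 58.4 * 38.64 = 2256.576
Term 2: 20.6 * 2.0 * 26.09 = 1074.908
Term 3: 0.5 * 20.6 * 2.7 * 35.18 = 978.3558
qu = 2256.576 + 1074.908 + 978.3558
qu = 4309.84 kPa


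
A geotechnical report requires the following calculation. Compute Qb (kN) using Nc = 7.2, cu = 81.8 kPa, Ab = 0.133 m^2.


Using Qb = Nc * cu * Ab
Qb = 7.2 * 81.8 * 0.133
Qb = 78.33 kN


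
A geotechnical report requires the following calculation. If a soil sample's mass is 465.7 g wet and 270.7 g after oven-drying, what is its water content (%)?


Result: 72.04 %

Derivation:
Using w = (m_wet - m_dry) / m_dry * 100
m_wet - m_dry = 465.7 - 270.7 = 195.0 g
w = 195.0 / 270.7 * 100
w = 72.04 %


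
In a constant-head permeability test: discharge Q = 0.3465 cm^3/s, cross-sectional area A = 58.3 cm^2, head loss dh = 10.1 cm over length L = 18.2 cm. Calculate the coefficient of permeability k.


Compute hydraulic gradient:
i = dh / L = 10.1 / 18.2 = 0.554945
Then apply Darcy's law:
k = Q / (A * i)
k = 0.3465 / (58.3 * 0.554945)
k = 0.3465 / 32.3533
k = 0.01071 cm/s


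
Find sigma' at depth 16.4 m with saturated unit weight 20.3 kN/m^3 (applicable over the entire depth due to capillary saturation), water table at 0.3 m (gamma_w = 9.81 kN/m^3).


Total stress = gamma_sat * depth
sigma = 20.3 * 16.4 = 332.92 kPa
Pore water pressure u = gamma_w * (depth - d_wt)
u = 9.81 * (16.4 - 0.3) = 157.941 kPa
Effective stress = sigma - u
sigma' = 332.92 - 157.941 = 174.98 kPa


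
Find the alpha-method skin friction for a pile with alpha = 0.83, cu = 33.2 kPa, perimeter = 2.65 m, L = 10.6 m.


Using Qs = alpha * cu * perimeter * L
Qs = 0.83 * 33.2 * 2.65 * 10.6
Qs = 774.05 kN


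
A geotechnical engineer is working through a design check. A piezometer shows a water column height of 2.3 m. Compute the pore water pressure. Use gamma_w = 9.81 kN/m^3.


Using u = gamma_w * h_w
u = 9.81 * 2.3
u = 22.56 kPa


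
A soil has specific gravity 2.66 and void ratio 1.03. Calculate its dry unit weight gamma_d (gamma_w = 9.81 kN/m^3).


Using gamma_d = Gs * gamma_w / (1 + e)
gamma_d = 2.66 * 9.81 / (1 + 1.03)
gamma_d = 2.66 * 9.81 / 2.03
gamma_d = 12.854 kN/m^3


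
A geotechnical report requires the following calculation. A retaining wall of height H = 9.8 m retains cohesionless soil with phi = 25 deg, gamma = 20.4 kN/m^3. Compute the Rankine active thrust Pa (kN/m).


Result: 397.58 kN/m

Derivation:
Compute active earth pressure coefficient:
Ka = tan^2(45 - phi/2) = tan^2(32.5) = 0.405859
Compute active force:
Pa = 0.5 * Ka * gamma * H^2
Pa = 0.5 * 0.405859 * 20.4 * 9.8^2
Pa = 397.58 kN/m


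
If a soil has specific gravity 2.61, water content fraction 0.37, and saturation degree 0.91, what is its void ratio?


Using the relation e = Gs * w / S
e = 2.61 * 0.37 / 0.91
e = 1.0612


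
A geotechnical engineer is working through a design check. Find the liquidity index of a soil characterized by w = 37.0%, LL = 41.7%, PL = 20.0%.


First compute the plasticity index:
PI = LL - PL = 41.7 - 20.0 = 21.7
Then compute the liquidity index:
LI = (w - PL) / PI
LI = (37.0 - 20.0) / 21.7
LI = 0.783


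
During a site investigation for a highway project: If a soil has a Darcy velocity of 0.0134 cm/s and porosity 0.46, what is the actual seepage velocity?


Using v_s = v_d / n
v_s = 0.0134 / 0.46
v_s = 0.02913 cm/s


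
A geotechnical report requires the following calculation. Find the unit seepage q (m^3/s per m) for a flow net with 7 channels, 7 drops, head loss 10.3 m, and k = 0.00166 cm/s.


Result: 0.000171 m^3/s per m

Derivation:
Convert k to m/s for unit consistency with H:
k = 0.00166 cm/s = 0.00166 / 100 m/s = 1.66e-05 m/s
Using q = k * H * Nf / Nd
Nf / Nd = 7 / 7 = 1.0
q = 1.66e-05 * 10.3 * 1.0
q = 0.000171 m^3/s per m


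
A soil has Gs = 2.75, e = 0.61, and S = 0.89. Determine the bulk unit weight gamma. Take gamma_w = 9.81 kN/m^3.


Using gamma = gamma_w * (Gs + S*e) / (1 + e)
Numerator: Gs + S*e = 2.75 + 0.89*0.61 = 3.2929
Denominator: 1 + e = 1 + 0.61 = 1.61
gamma = 9.81 * 3.2929 / 1.61
gamma = 20.064 kN/m^3


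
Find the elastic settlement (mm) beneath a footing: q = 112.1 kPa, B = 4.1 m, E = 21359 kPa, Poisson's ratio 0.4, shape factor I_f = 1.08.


Using Se = q * B * (1 - nu^2) * I_f / E
1 - nu^2 = 1 - 0.4^2 = 0.84
Se = 112.1 * 4.1 * 0.84 * 1.08 / 21359
Se = 0.019521 m
Convert to mm: Se = 0.019521 * 1000 = 19.521 mm


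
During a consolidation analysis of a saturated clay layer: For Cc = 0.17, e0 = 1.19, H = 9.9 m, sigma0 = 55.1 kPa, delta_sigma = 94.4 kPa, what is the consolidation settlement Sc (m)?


Using Sc = Cc * H / (1 + e0) * log10((sigma0 + delta_sigma) / sigma0)
Stress ratio = (55.1 + 94.4) / 55.1 = 2.71325
log10(2.71325) = 0.43349
Cc * H / (1 + e0) = 0.17 * 9.9 / (1 + 1.19) = 0.768493
Sc = 0.768493 * 0.43349
Sc = 0.3331 m


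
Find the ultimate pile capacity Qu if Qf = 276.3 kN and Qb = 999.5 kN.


Using Qu = Qf + Qb
Qu = 276.3 + 999.5
Qu = 1275.8 kN


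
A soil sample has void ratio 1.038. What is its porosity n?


Using the relation n = e / (1 + e)
n = 1.038 / (1 + 1.038)
n = 1.038 / 2.038
n = 0.5093


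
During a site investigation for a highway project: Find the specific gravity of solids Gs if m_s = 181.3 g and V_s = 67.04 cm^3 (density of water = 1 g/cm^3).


Result: 2.704

Derivation:
Using Gs = m_s / (V_s * rho_w)
Since rho_w = 1 g/cm^3:
Gs = 181.3 / 67.04
Gs = 2.704


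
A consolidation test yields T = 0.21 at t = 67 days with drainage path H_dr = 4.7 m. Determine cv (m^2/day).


Using cv = T * H_dr^2 / t
H_dr^2 = 4.7^2 = 22.09
cv = 0.21 * 22.09 / 67
cv = 0.06924 m^2/day


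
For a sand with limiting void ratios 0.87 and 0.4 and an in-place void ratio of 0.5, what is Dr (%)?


Using Dr = (e_max - e) / (e_max - e_min) * 100
e_max - e = 0.87 - 0.5 = 0.37
e_max - e_min = 0.87 - 0.4 = 0.47
Dr = 0.37 / 0.47 * 100
Dr = 78.72 %


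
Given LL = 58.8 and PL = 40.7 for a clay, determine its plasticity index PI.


Using PI = LL - PL
PI = 58.8 - 40.7
PI = 18.1


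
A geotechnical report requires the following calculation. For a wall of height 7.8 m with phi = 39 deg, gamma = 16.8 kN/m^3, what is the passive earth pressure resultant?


Result: 2246.34 kN/m

Derivation:
Compute passive earth pressure coefficient:
Kp = tan^2(45 + phi/2) = tan^2(64.5) = 4.395495
Compute passive force:
Pp = 0.5 * Kp * gamma * H^2
Pp = 0.5 * 4.395495 * 16.8 * 7.8^2
Pp = 2246.34 kN/m


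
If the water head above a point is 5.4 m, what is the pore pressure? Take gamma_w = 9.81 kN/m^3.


Using u = gamma_w * h_w
u = 9.81 * 5.4
u = 52.97 kPa


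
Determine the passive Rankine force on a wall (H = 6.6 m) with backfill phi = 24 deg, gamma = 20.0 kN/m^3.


Compute passive earth pressure coefficient:
Kp = tan^2(45 + phi/2) = tan^2(57.0) = 2.371184
Compute passive force:
Pp = 0.5 * Kp * gamma * H^2
Pp = 0.5 * 2.371184 * 20.0 * 6.6^2
Pp = 1032.89 kN/m


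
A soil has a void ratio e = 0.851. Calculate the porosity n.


Result: 0.4598

Derivation:
Using the relation n = e / (1 + e)
n = 0.851 / (1 + 0.851)
n = 0.851 / 1.851
n = 0.4598


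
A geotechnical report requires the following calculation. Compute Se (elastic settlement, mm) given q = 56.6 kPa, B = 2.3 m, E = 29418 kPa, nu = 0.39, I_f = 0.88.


Using Se = q * B * (1 - nu^2) * I_f / E
1 - nu^2 = 1 - 0.39^2 = 0.8479
Se = 56.6 * 2.3 * 0.8479 * 0.88 / 29418
Se = 0.003302 m
Convert to mm: Se = 0.003302 * 1000 = 3.302 mm


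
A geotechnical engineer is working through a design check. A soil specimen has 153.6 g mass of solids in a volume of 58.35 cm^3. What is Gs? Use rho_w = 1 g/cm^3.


Result: 2.632

Derivation:
Using Gs = m_s / (V_s * rho_w)
Since rho_w = 1 g/cm^3:
Gs = 153.6 / 58.35
Gs = 2.632


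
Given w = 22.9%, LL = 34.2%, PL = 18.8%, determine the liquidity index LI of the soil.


Result: 0.266

Derivation:
First compute the plasticity index:
PI = LL - PL = 34.2 - 18.8 = 15.4
Then compute the liquidity index:
LI = (w - PL) / PI
LI = (22.9 - 18.8) / 15.4
LI = 0.266


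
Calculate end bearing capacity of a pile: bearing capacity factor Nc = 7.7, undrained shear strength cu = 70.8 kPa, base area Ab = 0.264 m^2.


Using Qb = Nc * cu * Ab
Qb = 7.7 * 70.8 * 0.264
Qb = 143.92 kN


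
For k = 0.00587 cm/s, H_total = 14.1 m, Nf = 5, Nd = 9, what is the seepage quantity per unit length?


Result: 0.0004598 m^3/s per m

Derivation:
Convert k to m/s for unit consistency with H:
k = 0.00587 cm/s = 0.00587 / 100 m/s = 5.87e-05 m/s
Using q = k * H * Nf / Nd
Nf / Nd = 5 / 9 = 0.5556
q = 5.87e-05 * 14.1 * 0.5556
q = 0.0004598 m^3/s per m


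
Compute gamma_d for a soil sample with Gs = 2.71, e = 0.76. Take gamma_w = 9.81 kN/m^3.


Result: 15.105 kN/m^3

Derivation:
Using gamma_d = Gs * gamma_w / (1 + e)
gamma_d = 2.71 * 9.81 / (1 + 0.76)
gamma_d = 2.71 * 9.81 / 1.76
gamma_d = 15.105 kN/m^3


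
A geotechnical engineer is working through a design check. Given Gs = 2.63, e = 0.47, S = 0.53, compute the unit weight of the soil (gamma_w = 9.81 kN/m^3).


Result: 19.214 kN/m^3

Derivation:
Using gamma = gamma_w * (Gs + S*e) / (1 + e)
Numerator: Gs + S*e = 2.63 + 0.53*0.47 = 2.8791
Denominator: 1 + e = 1 + 0.47 = 1.47
gamma = 9.81 * 2.8791 / 1.47
gamma = 19.214 kN/m^3


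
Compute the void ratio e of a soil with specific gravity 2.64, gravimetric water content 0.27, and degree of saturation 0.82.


Using the relation e = Gs * w / S
e = 2.64 * 0.27 / 0.82
e = 0.8693


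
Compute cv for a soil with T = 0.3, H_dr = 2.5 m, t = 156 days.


Using cv = T * H_dr^2 / t
H_dr^2 = 2.5^2 = 6.25
cv = 0.3 * 6.25 / 156
cv = 0.01202 m^2/day


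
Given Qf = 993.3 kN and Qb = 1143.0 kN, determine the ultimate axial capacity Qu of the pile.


Using Qu = Qf + Qb
Qu = 993.3 + 1143.0
Qu = 2136.3 kN


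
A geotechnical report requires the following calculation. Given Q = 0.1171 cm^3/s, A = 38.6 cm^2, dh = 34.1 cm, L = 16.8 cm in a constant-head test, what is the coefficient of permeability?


Compute hydraulic gradient:
i = dh / L = 34.1 / 16.8 = 2.02976
Then apply Darcy's law:
k = Q / (A * i)
k = 0.1171 / (38.6 * 2.02976)
k = 0.1171 / 78.3488
k = 0.001495 cm/s


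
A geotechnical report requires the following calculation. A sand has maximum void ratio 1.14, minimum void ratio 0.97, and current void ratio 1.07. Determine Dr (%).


Using Dr = (e_max - e) / (e_max - e_min) * 100
e_max - e = 1.14 - 1.07 = 0.07
e_max - e_min = 1.14 - 0.97 = 0.17
Dr = 0.07 / 0.17 * 100
Dr = 41.18 %


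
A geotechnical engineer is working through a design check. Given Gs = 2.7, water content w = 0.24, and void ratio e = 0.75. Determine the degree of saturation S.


Using S = Gs * w / e
S = 2.7 * 0.24 / 0.75
S = 0.864


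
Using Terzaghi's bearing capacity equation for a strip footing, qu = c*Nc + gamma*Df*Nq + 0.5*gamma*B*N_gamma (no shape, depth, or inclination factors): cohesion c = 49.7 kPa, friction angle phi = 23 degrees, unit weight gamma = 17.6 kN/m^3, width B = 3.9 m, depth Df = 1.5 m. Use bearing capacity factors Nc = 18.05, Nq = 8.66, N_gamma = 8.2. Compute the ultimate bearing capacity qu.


Result: 1407.13 kPa

Derivation:
Compute qu = c*Nc + gamma*Df*Nq + 0.5*gamma*B*N_gamma
Term 1: 49.7 * 18.05 = 897.085
Term 2: 17.6 * 1.5 * 8.66 = 228.624
Term 3: 0.5 * 17.6 * 3.9 * 8.2 = 281.424
qu = 897.085 + 228.624 + 281.424
qu = 1407.13 kPa


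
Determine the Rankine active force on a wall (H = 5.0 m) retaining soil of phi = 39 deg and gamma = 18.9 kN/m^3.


Compute active earth pressure coefficient:
Ka = tan^2(45 - phi/2) = tan^2(25.5) = 0.227506
Compute active force:
Pa = 0.5 * Ka * gamma * H^2
Pa = 0.5 * 0.227506 * 18.9 * 5.0^2
Pa = 53.75 kN/m


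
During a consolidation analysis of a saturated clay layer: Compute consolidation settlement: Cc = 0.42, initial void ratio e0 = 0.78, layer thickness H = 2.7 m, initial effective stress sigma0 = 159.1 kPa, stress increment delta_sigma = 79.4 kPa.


Result: 0.112 m

Derivation:
Using Sc = Cc * H / (1 + e0) * log10((sigma0 + delta_sigma) / sigma0)
Stress ratio = (159.1 + 79.4) / 159.1 = 1.49906
log10(1.49906) = 0.175818
Cc * H / (1 + e0) = 0.42 * 2.7 / (1 + 0.78) = 0.637079
Sc = 0.637079 * 0.175818
Sc = 0.112 m


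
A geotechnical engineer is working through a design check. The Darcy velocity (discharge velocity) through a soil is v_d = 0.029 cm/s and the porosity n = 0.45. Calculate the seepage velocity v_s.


Using v_s = v_d / n
v_s = 0.029 / 0.45
v_s = 0.06444 cm/s


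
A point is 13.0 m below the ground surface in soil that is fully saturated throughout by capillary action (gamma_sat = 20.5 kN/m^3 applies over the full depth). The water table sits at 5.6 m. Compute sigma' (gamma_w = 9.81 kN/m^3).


Total stress = gamma_sat * depth
sigma = 20.5 * 13.0 = 266.5 kPa
Pore water pressure u = gamma_w * (depth - d_wt)
u = 9.81 * (13.0 - 5.6) = 72.594 kPa
Effective stress = sigma - u
sigma' = 266.5 - 72.594 = 193.91 kPa


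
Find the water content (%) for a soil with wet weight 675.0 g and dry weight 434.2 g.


Result: 55.46 %

Derivation:
Using w = (m_wet - m_dry) / m_dry * 100
m_wet - m_dry = 675.0 - 434.2 = 240.8 g
w = 240.8 / 434.2 * 100
w = 55.46 %


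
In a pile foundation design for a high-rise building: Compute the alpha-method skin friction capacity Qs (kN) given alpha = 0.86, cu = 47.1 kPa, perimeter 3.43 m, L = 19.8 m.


Using Qs = alpha * cu * perimeter * L
Qs = 0.86 * 47.1 * 3.43 * 19.8
Qs = 2750.92 kN


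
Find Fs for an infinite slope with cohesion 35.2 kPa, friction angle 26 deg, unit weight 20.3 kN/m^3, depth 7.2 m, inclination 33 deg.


Result: 1.278

Derivation:
Using Fs = c / (gamma*H*sin(beta)*cos(beta)) + tan(phi)/tan(beta)
Cohesion contribution = 35.2 / (20.3*7.2*sin(33)*cos(33))
Cohesion contribution = 0.527247
Friction contribution = tan(26)/tan(33) = 0.751042
Fs = 0.527247 + 0.751042
Fs = 1.278


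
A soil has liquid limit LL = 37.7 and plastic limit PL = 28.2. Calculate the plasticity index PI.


Using PI = LL - PL
PI = 37.7 - 28.2
PI = 9.5


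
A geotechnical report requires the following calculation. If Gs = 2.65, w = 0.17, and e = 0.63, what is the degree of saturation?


Using S = Gs * w / e
S = 2.65 * 0.17 / 0.63
S = 0.7151


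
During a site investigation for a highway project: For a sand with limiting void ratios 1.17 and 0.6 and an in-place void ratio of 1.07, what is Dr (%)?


Using Dr = (e_max - e) / (e_max - e_min) * 100
e_max - e = 1.17 - 1.07 = 0.1
e_max - e_min = 1.17 - 0.6 = 0.57
Dr = 0.1 / 0.57 * 100
Dr = 17.54 %


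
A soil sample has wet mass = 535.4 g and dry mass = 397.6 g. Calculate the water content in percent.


Result: 34.66 %

Derivation:
Using w = (m_wet - m_dry) / m_dry * 100
m_wet - m_dry = 535.4 - 397.6 = 137.8 g
w = 137.8 / 397.6 * 100
w = 34.66 %


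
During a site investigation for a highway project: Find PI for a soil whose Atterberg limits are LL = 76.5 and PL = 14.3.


Using PI = LL - PL
PI = 76.5 - 14.3
PI = 62.2


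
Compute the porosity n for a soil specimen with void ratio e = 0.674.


Using the relation n = e / (1 + e)
n = 0.674 / (1 + 0.674)
n = 0.674 / 1.674
n = 0.4026


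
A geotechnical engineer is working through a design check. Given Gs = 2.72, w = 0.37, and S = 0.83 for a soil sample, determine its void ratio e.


Result: 1.2125

Derivation:
Using the relation e = Gs * w / S
e = 2.72 * 0.37 / 0.83
e = 1.2125


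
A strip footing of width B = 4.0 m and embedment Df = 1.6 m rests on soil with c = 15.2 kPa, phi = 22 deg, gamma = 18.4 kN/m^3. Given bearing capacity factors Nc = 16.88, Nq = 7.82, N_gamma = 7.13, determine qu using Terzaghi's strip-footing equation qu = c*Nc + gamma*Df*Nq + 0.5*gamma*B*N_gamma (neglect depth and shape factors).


Compute qu = c*Nc + gamma*Df*Nq + 0.5*gamma*B*N_gamma
Term 1: 15.2 * 16.88 = 256.576
Term 2: 18.4 * 1.6 * 7.82 = 230.2208
Term 3: 0.5 * 18.4 * 4.0 * 7.13 = 262.384
qu = 256.576 + 230.2208 + 262.384
qu = 749.18 kPa


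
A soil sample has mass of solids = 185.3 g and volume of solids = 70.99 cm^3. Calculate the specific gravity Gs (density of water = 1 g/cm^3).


Result: 2.61

Derivation:
Using Gs = m_s / (V_s * rho_w)
Since rho_w = 1 g/cm^3:
Gs = 185.3 / 70.99
Gs = 2.61


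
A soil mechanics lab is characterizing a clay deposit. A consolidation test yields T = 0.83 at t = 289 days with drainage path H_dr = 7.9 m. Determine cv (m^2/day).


Using cv = T * H_dr^2 / t
H_dr^2 = 7.9^2 = 62.41
cv = 0.83 * 62.41 / 289
cv = 0.17924 m^2/day


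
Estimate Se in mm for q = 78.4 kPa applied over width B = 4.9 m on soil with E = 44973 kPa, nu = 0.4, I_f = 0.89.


Result: 6.386 mm

Derivation:
Using Se = q * B * (1 - nu^2) * I_f / E
1 - nu^2 = 1 - 0.4^2 = 0.84
Se = 78.4 * 4.9 * 0.84 * 0.89 / 44973
Se = 0.006386 m
Convert to mm: Se = 0.006386 * 1000 = 6.386 mm


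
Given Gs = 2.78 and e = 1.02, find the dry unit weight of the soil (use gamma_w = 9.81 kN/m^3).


Using gamma_d = Gs * gamma_w / (1 + e)
gamma_d = 2.78 * 9.81 / (1 + 1.02)
gamma_d = 2.78 * 9.81 / 2.02
gamma_d = 13.501 kN/m^3


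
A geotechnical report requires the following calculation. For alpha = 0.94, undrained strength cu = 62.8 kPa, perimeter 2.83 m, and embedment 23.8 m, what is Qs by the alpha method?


Using Qs = alpha * cu * perimeter * L
Qs = 0.94 * 62.8 * 2.83 * 23.8
Qs = 3976.04 kN


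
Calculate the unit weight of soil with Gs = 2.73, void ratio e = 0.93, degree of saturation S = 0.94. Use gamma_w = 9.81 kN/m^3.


Result: 18.32 kN/m^3

Derivation:
Using gamma = gamma_w * (Gs + S*e) / (1 + e)
Numerator: Gs + S*e = 2.73 + 0.94*0.93 = 3.6042
Denominator: 1 + e = 1 + 0.93 = 1.93
gamma = 9.81 * 3.6042 / 1.93
gamma = 18.32 kN/m^3


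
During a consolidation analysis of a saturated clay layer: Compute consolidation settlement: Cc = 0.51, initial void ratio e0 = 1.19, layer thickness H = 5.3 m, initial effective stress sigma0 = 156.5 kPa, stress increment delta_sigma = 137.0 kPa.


Using Sc = Cc * H / (1 + e0) * log10((sigma0 + delta_sigma) / sigma0)
Stress ratio = (156.5 + 137.0) / 156.5 = 1.8754
log10(1.8754) = 0.273094
Cc * H / (1 + e0) = 0.51 * 5.3 / (1 + 1.19) = 1.23425
Sc = 1.23425 * 0.273094
Sc = 0.3371 m


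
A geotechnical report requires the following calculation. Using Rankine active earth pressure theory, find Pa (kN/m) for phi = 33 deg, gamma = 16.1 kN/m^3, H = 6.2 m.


Compute active earth pressure coefficient:
Ka = tan^2(45 - phi/2) = tan^2(28.5) = 0.294801
Compute active force:
Pa = 0.5 * Ka * gamma * H^2
Pa = 0.5 * 0.294801 * 16.1 * 6.2^2
Pa = 91.22 kN/m
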